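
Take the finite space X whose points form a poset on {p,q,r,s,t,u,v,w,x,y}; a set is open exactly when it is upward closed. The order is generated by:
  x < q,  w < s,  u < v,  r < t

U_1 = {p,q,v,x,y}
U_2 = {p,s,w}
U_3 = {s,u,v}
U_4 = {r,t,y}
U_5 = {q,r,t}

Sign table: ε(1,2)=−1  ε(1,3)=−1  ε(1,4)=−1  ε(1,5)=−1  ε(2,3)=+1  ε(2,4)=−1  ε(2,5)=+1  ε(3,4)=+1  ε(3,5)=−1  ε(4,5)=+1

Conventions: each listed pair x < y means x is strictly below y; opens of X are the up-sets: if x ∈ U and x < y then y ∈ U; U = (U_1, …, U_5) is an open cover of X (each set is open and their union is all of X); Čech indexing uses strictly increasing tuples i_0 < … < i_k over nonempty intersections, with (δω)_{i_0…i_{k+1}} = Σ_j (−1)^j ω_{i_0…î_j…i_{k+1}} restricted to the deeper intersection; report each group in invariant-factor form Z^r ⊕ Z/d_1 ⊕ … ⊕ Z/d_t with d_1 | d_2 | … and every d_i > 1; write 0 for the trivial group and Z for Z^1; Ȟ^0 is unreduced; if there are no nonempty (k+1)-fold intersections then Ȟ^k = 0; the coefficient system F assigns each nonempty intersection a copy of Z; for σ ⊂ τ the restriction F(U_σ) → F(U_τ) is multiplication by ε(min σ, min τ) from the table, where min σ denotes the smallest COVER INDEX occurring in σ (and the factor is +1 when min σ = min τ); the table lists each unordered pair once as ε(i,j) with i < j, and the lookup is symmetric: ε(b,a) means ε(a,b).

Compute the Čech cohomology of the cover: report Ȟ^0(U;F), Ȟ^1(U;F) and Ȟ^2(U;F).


Ȟ^0(U;F) ≅ Z; Ȟ^1(U;F) ≅ Z^2; Ȟ^2(U;F) ≅ 0

intersection data:
  U12={p} U13={v} U14={y} U15={q} U23={s} U45={r,t}
C dims 5,6; δ0: rk 4, SNF 1^4
Ȟ^0 = (5 − 4) − 0 = 1, so Ȟ^0 ≅ Z
Ȟ^1 = (6 − 0) − 4 = 2, so Ȟ^1 ≅ Z^2
Ȟ^2 = (0 − 0) − 0 = 0, so Ȟ^2 ≅ 0


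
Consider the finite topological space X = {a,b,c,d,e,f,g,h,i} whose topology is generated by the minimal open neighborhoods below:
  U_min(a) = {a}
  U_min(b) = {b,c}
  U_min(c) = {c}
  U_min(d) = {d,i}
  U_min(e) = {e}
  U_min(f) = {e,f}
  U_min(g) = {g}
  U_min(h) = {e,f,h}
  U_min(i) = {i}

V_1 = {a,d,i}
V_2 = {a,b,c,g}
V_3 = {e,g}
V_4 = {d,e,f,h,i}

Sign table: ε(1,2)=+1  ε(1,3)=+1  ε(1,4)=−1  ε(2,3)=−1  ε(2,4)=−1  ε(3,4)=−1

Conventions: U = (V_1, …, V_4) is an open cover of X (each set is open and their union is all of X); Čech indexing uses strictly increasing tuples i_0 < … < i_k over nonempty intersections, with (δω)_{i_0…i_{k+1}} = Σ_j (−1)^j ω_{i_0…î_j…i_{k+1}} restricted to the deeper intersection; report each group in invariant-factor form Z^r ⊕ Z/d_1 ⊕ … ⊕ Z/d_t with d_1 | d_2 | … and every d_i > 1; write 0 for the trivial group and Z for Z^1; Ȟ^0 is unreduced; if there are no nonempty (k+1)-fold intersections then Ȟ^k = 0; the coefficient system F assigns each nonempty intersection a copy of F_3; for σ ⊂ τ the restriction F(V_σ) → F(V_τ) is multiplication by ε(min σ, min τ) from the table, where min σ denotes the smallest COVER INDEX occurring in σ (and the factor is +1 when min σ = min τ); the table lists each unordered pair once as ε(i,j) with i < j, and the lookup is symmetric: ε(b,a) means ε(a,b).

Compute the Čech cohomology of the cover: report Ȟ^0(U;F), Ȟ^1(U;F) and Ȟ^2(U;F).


Ȟ^0(U;F) ≅ 0,  Ȟ^1(U;F) ≅ 0,  Ȟ^2(U;F) ≅ 0

nerve of the cover:
  V12={a} V14={d,i} V23={g} V34={e}
C dims 4,4; δ0: rk_F3 4
Ȟ^0 = (4 − 4) − 0 = 0, so Ȟ^0 ≅ 0
Ȟ^1 = (4 − 0) − 4 = 0, so Ȟ^1 ≅ 0
Ȟ^2 = (0 − 0) − 0 = 0, so Ȟ^2 ≅ 0


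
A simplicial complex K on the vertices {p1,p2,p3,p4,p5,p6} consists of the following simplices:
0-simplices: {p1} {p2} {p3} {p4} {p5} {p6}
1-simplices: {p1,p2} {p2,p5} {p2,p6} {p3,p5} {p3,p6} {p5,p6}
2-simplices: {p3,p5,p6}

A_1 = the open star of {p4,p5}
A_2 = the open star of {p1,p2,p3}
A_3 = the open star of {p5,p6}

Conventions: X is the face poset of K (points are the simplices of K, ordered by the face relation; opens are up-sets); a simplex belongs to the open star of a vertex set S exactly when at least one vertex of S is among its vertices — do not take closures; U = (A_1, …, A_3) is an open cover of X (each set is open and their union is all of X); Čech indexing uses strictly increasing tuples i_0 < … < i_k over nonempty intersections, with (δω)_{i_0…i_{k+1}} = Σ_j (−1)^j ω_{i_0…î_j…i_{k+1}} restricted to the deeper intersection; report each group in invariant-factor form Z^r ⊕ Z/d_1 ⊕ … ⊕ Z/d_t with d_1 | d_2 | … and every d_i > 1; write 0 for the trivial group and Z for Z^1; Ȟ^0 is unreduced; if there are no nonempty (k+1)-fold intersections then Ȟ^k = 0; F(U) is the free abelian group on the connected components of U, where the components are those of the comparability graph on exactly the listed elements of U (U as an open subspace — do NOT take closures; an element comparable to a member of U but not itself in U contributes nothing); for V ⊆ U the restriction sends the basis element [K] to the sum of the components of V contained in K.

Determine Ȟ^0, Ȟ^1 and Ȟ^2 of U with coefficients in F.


Ȟ^0 = Z^2, Ȟ^1 = Z and Ȟ^2 = 0

nonempty overlaps:
  A1={{p4},{p5},{p2,p5},{p3,p5},{p5,p6},{p3,p5,p6}} A2={{p1},{p2},{p3},{p1,p2},{p2,p5},{p2,p6},{p3,p5},{p3,p6},{p3,p5,p6}} A3={{p5},{p6},{p2,p5},{p2,p6},{p3,p5},{p3,p6},{p5,p6},{p3,p5,p6}}
  A12={{p2,p5},{p3,p5},{p3,p5,p6}} A13={{p5},{p2,p5},{p3,p5},{p5,p6},{p3,p5,p6}} A23={{p2,p5},{p2,p6},{p3,p5},{p3,p6},{p3,p5,p6}}
  A123={{p2,p5},{p3,p5},{p3,p5,p6}}
components per intersection:
  A1: {{p4}} {{p5},{p2,p5},{p3,p5},{p5,p6},{p3,p5,p6}}
  A2: {{p1},{p2},{p1,p2},{p2,p5},{p2,p6}} {{p3},{p3,p5},{p3,p6},{p3,p5,p6}}
  A3: {{p5},{p6},{p2,p5},{p2,p6},{p3,p5},{p3,p6},{p5,p6},{p3,p5,p6}}
  A12: {{p2,p5}} {{p3,p5},{p3,p5,p6}}
  A13: {{p5},{p2,p5},{p3,p5},{p5,p6},{p3,p5,p6}}
  A23: {{p2,p5}} {{p2,p6}} {{p3,p5},{p3,p6},{p3,p5,p6}}
  A123: {{p2,p5}} {{p3,p5},{p3,p5,p6}}
C dims 5,6,2; δ0: rk 3, SNF 1^3; δ1: rk 2, SNF 1^2
degree 0: 5−3−0 = 2 → Ȟ^0 ≅ Z^2
degree 1: 6−2−3 = 1 → Ȟ^1 ≅ Z
degree 2: 2−0−2 = 0 → Ȟ^2 ≅ 0


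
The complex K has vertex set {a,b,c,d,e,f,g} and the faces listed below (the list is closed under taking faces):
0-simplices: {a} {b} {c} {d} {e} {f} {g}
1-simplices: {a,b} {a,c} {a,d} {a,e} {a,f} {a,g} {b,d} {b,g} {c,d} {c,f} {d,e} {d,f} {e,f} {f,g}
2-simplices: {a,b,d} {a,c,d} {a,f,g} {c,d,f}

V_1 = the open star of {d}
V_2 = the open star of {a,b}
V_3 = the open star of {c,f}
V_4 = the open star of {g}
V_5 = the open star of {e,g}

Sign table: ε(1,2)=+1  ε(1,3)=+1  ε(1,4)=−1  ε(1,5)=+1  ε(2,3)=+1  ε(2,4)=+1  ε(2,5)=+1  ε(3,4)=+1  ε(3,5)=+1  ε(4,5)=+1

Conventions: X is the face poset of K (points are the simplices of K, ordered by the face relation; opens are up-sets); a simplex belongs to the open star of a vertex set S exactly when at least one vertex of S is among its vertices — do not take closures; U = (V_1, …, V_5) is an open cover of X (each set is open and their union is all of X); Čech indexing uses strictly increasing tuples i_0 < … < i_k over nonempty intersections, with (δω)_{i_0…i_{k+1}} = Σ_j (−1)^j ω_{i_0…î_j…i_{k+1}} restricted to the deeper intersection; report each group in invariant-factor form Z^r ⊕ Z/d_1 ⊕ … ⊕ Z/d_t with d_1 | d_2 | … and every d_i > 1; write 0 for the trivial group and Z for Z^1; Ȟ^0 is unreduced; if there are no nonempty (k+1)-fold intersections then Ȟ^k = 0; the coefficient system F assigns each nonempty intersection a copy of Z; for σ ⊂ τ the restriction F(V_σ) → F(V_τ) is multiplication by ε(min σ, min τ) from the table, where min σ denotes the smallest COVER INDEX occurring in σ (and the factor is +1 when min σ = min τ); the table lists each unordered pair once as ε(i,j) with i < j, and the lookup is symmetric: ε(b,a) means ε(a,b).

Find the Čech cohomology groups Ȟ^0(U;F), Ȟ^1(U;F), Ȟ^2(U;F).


Ȟ^0 = Z; Ȟ^1 = Z; Ȟ^2 = 0

nonempty overlaps:
  V1={{d},{a,d},{b,d},{c,d},{d,e},{d,f},{a,b,d},{a,c,d},{c,d,f}} V2={{a},{b},{a,b},{a,c},{a,d},{a,e},{a,f},{a,g},{b,d},{b,g},{a,b,d},{a,c,d},{a,f,g}} V3={{c},{f},{a,c},{a,f},{c,d},{c,f},{d,f},{e,f},{f,g},{a,c,d},{a,f,g},{c,d,f}} V4={{g},{a,g},{b,g},{f,g},{a,f,g}} V5={{e},{g},{a,e},{a,g},{b,g},{d,e},{e,f},{f,g},{a,f,g}}
  V12={{a,d},{b,d},{a,b,d},{a,c,d}} V13={{c,d},{d,f},{a,c,d},{c,d,f}} V15={{d,e}} V23={{a,c},{a,f},{a,c,d},{a,f,g}} V24={{a,g},{b,g},{a,f,g}} V25={{a,e},{a,g},{b,g},{a,f,g}} V34={{f,g},{a,f,g}} V35={{e,f},{f,g},{a,f,g}} V45={{g},{a,g},{b,g},{f,g},{a,f,g}}
  V123={{a,c,d}} V234={{a,f,g}} V235={{a,f,g}} V245={{a,g},{b,g},{a,f,g}} V345={{f,g},{a,f,g}}
  V2345={{a,f,g}}
C dims 5,9,5,1; δ0: rk 4, SNF 1^4; δ1: rk 4, SNF 1^4; δ2: rk 1, SNF 1^1
degree 0: 5−4−0 = 1 → Ȟ^0 ≅ Z
degree 1: 9−4−4 = 1 → Ȟ^1 ≅ Z
degree 2: 5−1−4 = 0 → Ȟ^2 ≅ 0


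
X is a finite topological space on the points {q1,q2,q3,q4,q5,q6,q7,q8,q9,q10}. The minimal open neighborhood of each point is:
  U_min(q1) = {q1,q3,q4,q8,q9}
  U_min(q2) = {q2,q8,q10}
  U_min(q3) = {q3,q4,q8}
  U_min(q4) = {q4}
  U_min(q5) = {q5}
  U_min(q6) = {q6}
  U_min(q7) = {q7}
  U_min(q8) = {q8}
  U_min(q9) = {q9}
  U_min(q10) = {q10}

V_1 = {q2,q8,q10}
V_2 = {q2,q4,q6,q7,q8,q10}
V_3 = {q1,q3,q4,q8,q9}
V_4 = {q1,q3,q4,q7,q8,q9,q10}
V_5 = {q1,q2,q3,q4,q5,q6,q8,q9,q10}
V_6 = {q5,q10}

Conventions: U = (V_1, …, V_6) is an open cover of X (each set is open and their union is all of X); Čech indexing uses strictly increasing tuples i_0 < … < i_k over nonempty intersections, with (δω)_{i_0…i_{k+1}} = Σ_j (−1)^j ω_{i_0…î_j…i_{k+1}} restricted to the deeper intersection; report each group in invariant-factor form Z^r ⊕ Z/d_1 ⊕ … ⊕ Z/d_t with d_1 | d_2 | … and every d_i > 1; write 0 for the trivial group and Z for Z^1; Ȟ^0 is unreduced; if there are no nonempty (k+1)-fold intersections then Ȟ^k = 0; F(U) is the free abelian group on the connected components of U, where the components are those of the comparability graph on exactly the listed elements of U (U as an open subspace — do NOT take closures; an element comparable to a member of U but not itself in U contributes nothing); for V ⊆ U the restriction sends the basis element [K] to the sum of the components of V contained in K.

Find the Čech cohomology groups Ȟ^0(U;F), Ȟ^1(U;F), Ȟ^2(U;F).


intersection data:
  V12={q2,q8,q10} V13={q8} V14={q8,q10} V15={q2,q8,q10} V16={q10} V23={q4,q8} V24={q4,q7,q8,q10} V25={q2,q4,q6,q8,q10} V26={q10} V34={q1,q3,q4,q8,q9} V35={q1,q3,q4,q8,q9} V45={q1,q3,q4,q8,q9,q10} V46={q10} V56={q5,q10}
  V123={q8} V124={q8,q10} V125={q2,q8,q10} V126={q10} V134={q8} V135={q8} V145={q8,q10} V146={q10} V156={q10} V234={q4,q8} V235={q4,q8} V245={q4,q8,q10} V246={q10} V256={q10} V345={q1,q3,q4,q8,q9} V456={q10}
  V1234={q8} V1235={q8} V1245={q8,q10} V1246={q10} V1256={q10} V1345={q8} V1456={q10} V2345={q4,q8} V2456={q10}
  V12345={q8} V12456={q10}
components per intersection:
  V1: {q2,q8,q10}
  V2: {q2,q8,q10} {q4} {q6} {q7}
  V3: {q1,q3,q4,q8,q9}
  V4: {q1,q3,q4,q8,q9} {q7} {q10}
  V5: {q1,q2,q3,q4,q8,q9,q10} {q5} {q6}
  V6: {q5} {q10}
  V12: {q2,q8,q10}
  V13: {q8}
  V14: {q8} {q10}
  V15: {q2,q8,q10}
  V16: {q10}
  V23: {q4} {q8}
  V24: {q4} {q7} {q8} {q10}
  V25: {q2,q8,q10} {q4} {q6}
  V26: {q10}
  V34: {q1,q3,q4,q8,q9}
  V35: {q1,q3,q4,q8,q9}
  V45: {q1,q3,q4,q8,q9} {q10}
  V46: {q10}
  V56: {q5} {q10}
  V123: {q8}
  V124: {q8} {q10}
  V125: {q2,q8,q10}
  V126: {q10}
  V134: {q8}
  V135: {q8}
  V145: {q8} {q10}
  V146: {q10}
  V156: {q10}
  V234: {q4} {q8}
  V235: {q4} {q8}
  V245: {q4} {q8} {q10}
  V246: {q10}
  V256: {q10}
  V345: {q1,q3,q4,q8,q9}
  V456: {q10}
  V1234: {q8}
  V1235: {q8}
  V1245: {q8} {q10}
  V1246: {q10}
  V1256: {q10}
  V1345: {q8}
  V1456: {q10}
  V2345: {q4} {q8}
  V2456: {q10}
  V12345: {q8}
  V12456: {q10}
C dims 14,23,22,11; δ0: rk 10, SNF 1^10; δ1: rk 13, SNF 1^13; δ2: rk 9, SNF 1^9
Ȟ^0 = (14 − 10) − 0 = 4, so Ȟ^0 ≅ Z^4
Ȟ^1 = (23 − 13) − 10 = 0, so Ȟ^1 ≅ 0
Ȟ^2 = (22 − 9) − 13 = 0, so Ȟ^2 ≅ 0

Ȟ^0 = Z^4,  Ȟ^1 = 0,  Ȟ^2 = 0


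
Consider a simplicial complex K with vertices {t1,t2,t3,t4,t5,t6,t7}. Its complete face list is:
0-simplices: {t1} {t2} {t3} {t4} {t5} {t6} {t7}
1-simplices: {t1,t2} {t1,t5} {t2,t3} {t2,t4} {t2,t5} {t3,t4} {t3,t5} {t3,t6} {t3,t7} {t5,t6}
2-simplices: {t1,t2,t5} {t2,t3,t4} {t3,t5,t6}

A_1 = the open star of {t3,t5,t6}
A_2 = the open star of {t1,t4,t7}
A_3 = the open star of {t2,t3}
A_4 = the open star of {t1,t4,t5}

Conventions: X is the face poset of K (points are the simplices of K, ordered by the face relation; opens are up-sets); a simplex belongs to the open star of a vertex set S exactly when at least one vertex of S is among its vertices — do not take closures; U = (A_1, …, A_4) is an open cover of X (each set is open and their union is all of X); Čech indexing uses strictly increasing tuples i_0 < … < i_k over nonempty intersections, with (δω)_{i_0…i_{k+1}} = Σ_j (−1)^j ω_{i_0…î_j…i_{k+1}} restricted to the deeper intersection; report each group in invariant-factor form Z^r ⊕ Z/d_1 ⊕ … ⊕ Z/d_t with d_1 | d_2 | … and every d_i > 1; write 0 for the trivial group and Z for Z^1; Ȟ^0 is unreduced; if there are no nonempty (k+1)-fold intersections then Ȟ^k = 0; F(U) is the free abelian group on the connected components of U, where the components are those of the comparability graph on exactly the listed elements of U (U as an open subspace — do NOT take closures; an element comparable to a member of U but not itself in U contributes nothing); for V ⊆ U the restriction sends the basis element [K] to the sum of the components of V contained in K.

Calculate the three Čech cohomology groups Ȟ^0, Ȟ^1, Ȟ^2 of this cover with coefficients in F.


nerve simplices:
  A1={{t3},{t5},{t6},{t1,t5},{t2,t3},{t2,t5},{t3,t4},{t3,t5},{t3,t6},{t3,t7},{t5,t6},{t1,t2,t5},{t2,t3,t4},{t3,t5,t6}} A2={{t1},{t4},{t7},{t1,t2},{t1,t5},{t2,t4},{t3,t4},{t3,t7},{t1,t2,t5},{t2,t3,t4}} A3={{t2},{t3},{t1,t2},{t2,t3},{t2,t4},{t2,t5},{t3,t4},{t3,t5},{t3,t6},{t3,t7},{t1,t2,t5},{t2,t3,t4},{t3,t5,t6}} A4={{t1},{t4},{t5},{t1,t2},{t1,t5},{t2,t4},{t2,t5},{t3,t4},{t3,t5},{t5,t6},{t1,t2,t5},{t2,t3,t4},{t3,t5,t6}}
  A12={{t1,t5},{t3,t4},{t3,t7},{t1,t2,t5},{t2,t3,t4}} A13={{t3},{t2,t3},{t2,t5},{t3,t4},{t3,t5},{t3,t6},{t3,t7},{t1,t2,t5},{t2,t3,t4},{t3,t5,t6}} A14={{t5},{t1,t5},{t2,t5},{t3,t4},{t3,t5},{t5,t6},{t1,t2,t5},{t2,t3,t4},{t3,t5,t6}} A23={{t1,t2},{t2,t4},{t3,t4},{t3,t7},{t1,t2,t5},{t2,t3,t4}} A24={{t1},{t4},{t1,t2},{t1,t5},{t2,t4},{t3,t4},{t1,t2,t5},{t2,t3,t4}} A34={{t1,t2},{t2,t4},{t2,t5},{t3,t4},{t3,t5},{t1,t2,t5},{t2,t3,t4},{t3,t5,t6}}
  A123={{t3,t4},{t3,t7},{t1,t2,t5},{t2,t3,t4}} A124={{t1,t5},{t3,t4},{t1,t2,t5},{t2,t3,t4}} A134={{t2,t5},{t3,t4},{t3,t5},{t1,t2,t5},{t2,t3,t4},{t3,t5,t6}} A234={{t1,t2},{t2,t4},{t3,t4},{t1,t2,t5},{t2,t3,t4}}
  A1234={{t3,t4},{t1,t2,t5},{t2,t3,t4}}
components per intersection:
  A1: {{t3},{t5},{t6},{t1,t5},{t2,t3},{t2,t5},{t3,t4},{t3,t5},{t3,t6},{t3,t7},{t5,t6},{t1,t2,t5},{t2,t3,t4},{t3,t5,t6}}
  A2: {{t1},{t1,t2},{t1,t5},{t1,t2,t5}} {{t4},{t2,t4},{t3,t4},{t2,t3,t4}} {{t7},{t3,t7}}
  A3: {{t2},{t3},{t1,t2},{t2,t3},{t2,t4},{t2,t5},{t3,t4},{t3,t5},{t3,t6},{t3,t7},{t1,t2,t5},{t2,t3,t4},{t3,t5,t6}}
  A4: {{t1},{t5},{t1,t2},{t1,t5},{t2,t5},{t3,t5},{t5,t6},{t1,t2,t5},{t3,t5,t6}} {{t4},{t2,t4},{t3,t4},{t2,t3,t4}}
  A12: {{t1,t5},{t1,t2,t5}} {{t3,t4},{t2,t3,t4}} {{t3,t7}}
  A13: {{t3},{t2,t3},{t3,t4},{t3,t5},{t3,t6},{t3,t7},{t2,t3,t4},{t3,t5,t6}} {{t2,t5},{t1,t2,t5}}
  A14: {{t5},{t1,t5},{t2,t5},{t3,t5},{t5,t6},{t1,t2,t5},{t3,t5,t6}} {{t3,t4},{t2,t3,t4}}
  A23: {{t1,t2},{t1,t2,t5}} {{t2,t4},{t3,t4},{t2,t3,t4}} {{t3,t7}}
  A24: {{t1},{t1,t2},{t1,t5},{t1,t2,t5}} {{t4},{t2,t4},{t3,t4},{t2,t3,t4}}
  A34: {{t1,t2},{t2,t5},{t1,t2,t5}} {{t2,t4},{t3,t4},{t2,t3,t4}} {{t3,t5},{t3,t5,t6}}
  A123: {{t3,t4},{t2,t3,t4}} {{t3,t7}} {{t1,t2,t5}}
  A124: {{t1,t5},{t1,t2,t5}} {{t3,t4},{t2,t3,t4}}
  A134: {{t2,t5},{t1,t2,t5}} {{t3,t4},{t2,t3,t4}} {{t3,t5},{t3,t5,t6}}
  A234: {{t1,t2},{t1,t2,t5}} {{t2,t4},{t3,t4},{t2,t3,t4}}
  A1234: {{t3,t4},{t2,t3,t4}} {{t1,t2,t5}}
C dims 7,15,10,2; δ0: rk 6, SNF 1^6; δ1: rk 8, SNF 1^8; δ2: rk 2, SNF 1^2
degree 0: 7−6−0 = 1 → Ȟ^0 ≅ Z
degree 1: 15−8−6 = 1 → Ȟ^1 ≅ Z
degree 2: 10−2−8 = 0 → Ȟ^2 ≅ 0

Ȟ^0(U;F) ≅ Z, Ȟ^1(U;F) ≅ Z and Ȟ^2(U;F) ≅ 0


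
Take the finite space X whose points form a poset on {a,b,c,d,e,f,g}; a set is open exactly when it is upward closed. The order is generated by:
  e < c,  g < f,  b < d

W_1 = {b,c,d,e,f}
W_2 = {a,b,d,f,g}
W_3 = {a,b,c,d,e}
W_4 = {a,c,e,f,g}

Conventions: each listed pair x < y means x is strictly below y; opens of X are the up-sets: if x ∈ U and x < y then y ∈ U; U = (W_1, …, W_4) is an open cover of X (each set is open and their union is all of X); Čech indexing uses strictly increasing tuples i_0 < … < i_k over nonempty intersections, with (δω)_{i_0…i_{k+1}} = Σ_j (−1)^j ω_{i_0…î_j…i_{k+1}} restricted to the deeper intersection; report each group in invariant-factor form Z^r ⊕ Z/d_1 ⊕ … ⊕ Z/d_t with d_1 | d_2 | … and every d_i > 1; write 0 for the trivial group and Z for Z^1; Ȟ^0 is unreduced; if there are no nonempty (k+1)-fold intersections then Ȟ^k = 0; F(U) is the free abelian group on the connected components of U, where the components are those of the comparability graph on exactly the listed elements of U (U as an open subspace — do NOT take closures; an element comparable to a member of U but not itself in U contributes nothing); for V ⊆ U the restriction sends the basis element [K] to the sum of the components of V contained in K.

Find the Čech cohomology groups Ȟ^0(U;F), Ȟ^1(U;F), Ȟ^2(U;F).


Ȟ^0 = Z^4, Ȟ^1 = 0 and Ȟ^2 = 0

nonempty overlaps:
  W12={b,d,f} W13={b,c,d,e} W14={c,e,f} W23={a,b,d} W24={a,f,g} W34={a,c,e}
  W123={b,d} W124={f} W134={c,e} W234={a}
components per intersection:
  W1: {b,d} {c,e} {f}
  W2: {a} {b,d} {f,g}
  W3: {a} {b,d} {c,e}
  W4: {a} {c,e} {f,g}
  W12: {b,d} {f}
  W13: {b,d} {c,e}
  W14: {c,e} {f}
  W23: {a} {b,d}
  W24: {a} {f,g}
  W34: {a} {c,e}
  W123: {b,d}
  W124: {f}
  W134: {c,e}
  W234: {a}
C dims 12,12,4; δ0: rk 8, SNF 1^8; δ1: rk 4, SNF 1^4
degree 0: 12−8−0 = 4 → Ȟ^0 ≅ Z^4
degree 1: 12−4−8 = 0 → Ȟ^1 ≅ 0
degree 2: 4−0−4 = 0 → Ȟ^2 ≅ 0


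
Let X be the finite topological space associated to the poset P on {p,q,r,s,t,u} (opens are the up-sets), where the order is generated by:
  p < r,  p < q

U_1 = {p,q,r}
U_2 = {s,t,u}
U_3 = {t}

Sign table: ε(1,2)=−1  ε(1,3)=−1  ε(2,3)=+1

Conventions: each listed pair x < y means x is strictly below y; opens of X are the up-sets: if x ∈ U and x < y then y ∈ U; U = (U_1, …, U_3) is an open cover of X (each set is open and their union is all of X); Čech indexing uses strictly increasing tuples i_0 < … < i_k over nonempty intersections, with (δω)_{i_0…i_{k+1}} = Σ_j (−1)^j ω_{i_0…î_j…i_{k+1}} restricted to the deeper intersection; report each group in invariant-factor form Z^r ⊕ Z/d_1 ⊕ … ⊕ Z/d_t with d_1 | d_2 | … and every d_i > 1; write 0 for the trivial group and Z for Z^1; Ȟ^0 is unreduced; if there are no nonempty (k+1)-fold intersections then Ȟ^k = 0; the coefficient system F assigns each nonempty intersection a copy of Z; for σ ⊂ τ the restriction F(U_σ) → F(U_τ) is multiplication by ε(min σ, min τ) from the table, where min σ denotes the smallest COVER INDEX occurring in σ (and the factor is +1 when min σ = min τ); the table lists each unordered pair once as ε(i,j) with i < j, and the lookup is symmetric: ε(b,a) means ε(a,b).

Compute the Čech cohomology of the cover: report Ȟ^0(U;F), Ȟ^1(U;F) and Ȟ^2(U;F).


Ȟ^0(U;F) ≅ Z^2, Ȟ^1(U;F) ≅ 0, Ȟ^2(U;F) ≅ 0

intersection data:
  U23={t}
C dims 3,1; δ0: rk 1, SNF 1^1
Ȟ^0 = (3 − 1) − 0 = 2, so Ȟ^0 ≅ Z^2
Ȟ^1 = (1 − 0) − 1 = 0, so Ȟ^1 ≅ 0
Ȟ^2 = (0 − 0) − 0 = 0, so Ȟ^2 ≅ 0


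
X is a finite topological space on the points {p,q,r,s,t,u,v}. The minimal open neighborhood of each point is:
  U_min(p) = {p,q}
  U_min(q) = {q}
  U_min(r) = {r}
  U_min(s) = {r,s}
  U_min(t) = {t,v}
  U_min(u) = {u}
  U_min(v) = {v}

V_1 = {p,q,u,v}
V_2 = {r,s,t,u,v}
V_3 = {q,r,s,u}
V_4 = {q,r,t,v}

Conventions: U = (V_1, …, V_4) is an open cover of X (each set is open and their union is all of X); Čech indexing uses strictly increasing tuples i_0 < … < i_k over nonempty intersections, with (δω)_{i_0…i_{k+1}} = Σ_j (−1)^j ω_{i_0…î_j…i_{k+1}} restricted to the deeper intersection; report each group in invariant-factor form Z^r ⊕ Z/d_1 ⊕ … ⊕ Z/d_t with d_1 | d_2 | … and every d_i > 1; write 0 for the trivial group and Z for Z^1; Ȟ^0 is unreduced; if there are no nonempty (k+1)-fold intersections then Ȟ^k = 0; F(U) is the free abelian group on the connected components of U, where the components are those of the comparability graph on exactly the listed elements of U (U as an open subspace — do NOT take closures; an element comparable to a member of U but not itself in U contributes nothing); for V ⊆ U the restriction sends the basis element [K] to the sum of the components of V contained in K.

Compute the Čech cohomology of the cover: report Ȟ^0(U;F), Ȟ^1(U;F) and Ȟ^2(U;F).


nerve of the cover:
  V12={u,v} V13={q,u} V14={q,v} V23={r,s,u} V24={r,t,v} V34={q,r}
  V123={u} V124={v} V134={q} V234={r}
components per intersection:
  V1: {p,q} {u} {v}
  V2: {r,s} {t,v} {u}
  V3: {q} {r,s} {u}
  V4: {q} {r} {t,v}
  V12: {u} {v}
  V13: {q} {u}
  V14: {q} {v}
  V23: {r,s} {u}
  V24: {r} {t,v}
  V34: {q} {r}
  V123: {u}
  V124: {v}
  V134: {q}
  V234: {r}
C dims 12,12,4; δ0: rk 8, SNF 1^8; δ1: rk 4, SNF 1^4
Ȟ^0 = (12 − 8) − 0 = 4, so Ȟ^0 ≅ Z^4
Ȟ^1 = (12 − 4) − 8 = 0, so Ȟ^1 ≅ 0
Ȟ^2 = (4 − 0) − 4 = 0, so Ȟ^2 ≅ 0

Ȟ^0 ≅ Z^4, Ȟ^1 ≅ 0, Ȟ^2 ≅ 0


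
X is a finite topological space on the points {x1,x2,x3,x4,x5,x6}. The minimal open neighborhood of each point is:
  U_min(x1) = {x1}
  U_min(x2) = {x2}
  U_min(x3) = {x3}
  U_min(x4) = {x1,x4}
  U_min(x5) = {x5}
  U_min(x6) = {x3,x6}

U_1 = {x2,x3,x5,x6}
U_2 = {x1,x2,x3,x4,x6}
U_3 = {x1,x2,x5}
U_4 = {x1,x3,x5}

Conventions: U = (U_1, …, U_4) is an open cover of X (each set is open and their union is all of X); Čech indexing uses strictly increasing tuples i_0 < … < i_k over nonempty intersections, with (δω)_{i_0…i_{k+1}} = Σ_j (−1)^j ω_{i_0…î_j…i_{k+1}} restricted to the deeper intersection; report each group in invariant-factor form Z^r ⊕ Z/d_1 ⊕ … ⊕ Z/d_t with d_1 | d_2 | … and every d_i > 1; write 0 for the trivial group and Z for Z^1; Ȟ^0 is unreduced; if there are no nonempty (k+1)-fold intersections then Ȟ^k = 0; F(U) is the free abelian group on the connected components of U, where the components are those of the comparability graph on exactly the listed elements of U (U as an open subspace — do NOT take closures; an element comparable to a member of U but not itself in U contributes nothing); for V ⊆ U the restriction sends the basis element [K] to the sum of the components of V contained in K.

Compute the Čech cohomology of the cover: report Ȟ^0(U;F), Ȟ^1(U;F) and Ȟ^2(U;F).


Ȟ^0 = Z^4,  Ȟ^1 = 0,  Ȟ^2 = 0

intersection data:
  U12={x2,x3,x6} U13={x2,x5} U14={x3,x5} U23={x1,x2} U24={x1,x3} U34={x1,x5}
  U123={x2} U124={x3} U134={x5} U234={x1}
components per intersection:
  U1: {x2} {x3,x6} {x5}
  U2: {x1,x4} {x2} {x3,x6}
  U3: {x1} {x2} {x5}
  U4: {x1} {x3} {x5}
  U12: {x2} {x3,x6}
  U13: {x2} {x5}
  U14: {x3} {x5}
  U23: {x1} {x2}
  U24: {x1} {x3}
  U34: {x1} {x5}
  U123: {x2}
  U124: {x3}
  U134: {x5}
  U234: {x1}
C dims 12,12,4; δ0: rk 8, SNF 1^8; δ1: rk 4, SNF 1^4
Ȟ^0 = (12 − 8) − 0 = 4, so Ȟ^0 ≅ Z^4
Ȟ^1 = (12 − 4) − 8 = 0, so Ȟ^1 ≅ 0
Ȟ^2 = (4 − 0) − 4 = 0, so Ȟ^2 ≅ 0


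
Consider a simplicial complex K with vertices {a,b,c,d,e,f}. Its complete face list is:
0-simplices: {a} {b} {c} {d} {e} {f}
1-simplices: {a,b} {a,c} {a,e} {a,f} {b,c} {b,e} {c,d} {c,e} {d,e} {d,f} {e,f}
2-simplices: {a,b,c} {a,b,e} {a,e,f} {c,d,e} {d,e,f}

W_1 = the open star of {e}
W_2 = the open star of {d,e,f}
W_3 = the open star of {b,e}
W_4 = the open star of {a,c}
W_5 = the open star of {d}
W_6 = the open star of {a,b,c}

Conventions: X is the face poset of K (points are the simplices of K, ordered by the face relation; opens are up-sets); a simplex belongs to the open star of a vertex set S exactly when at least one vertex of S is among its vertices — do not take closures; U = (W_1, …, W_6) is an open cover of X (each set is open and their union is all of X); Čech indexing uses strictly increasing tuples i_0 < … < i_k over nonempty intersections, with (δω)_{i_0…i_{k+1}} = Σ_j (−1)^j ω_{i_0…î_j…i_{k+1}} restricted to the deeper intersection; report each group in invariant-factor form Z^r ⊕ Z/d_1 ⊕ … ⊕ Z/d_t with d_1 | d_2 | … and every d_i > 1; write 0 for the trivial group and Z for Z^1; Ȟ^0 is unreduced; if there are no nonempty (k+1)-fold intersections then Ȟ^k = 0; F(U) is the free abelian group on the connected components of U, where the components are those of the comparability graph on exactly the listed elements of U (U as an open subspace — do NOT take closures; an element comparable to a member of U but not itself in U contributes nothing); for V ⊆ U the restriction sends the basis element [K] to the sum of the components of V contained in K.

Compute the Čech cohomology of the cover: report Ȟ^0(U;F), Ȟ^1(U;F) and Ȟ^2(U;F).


Ȟ^0 ≅ Z; Ȟ^1 ≅ Z; Ȟ^2 ≅ 0

cover nerve:
  W1={{e},{a,e},{b,e},{c,e},{d,e},{e,f},{a,b,e},{a,e,f},{c,d,e},{d,e,f}} W2={{d},{e},{f},{a,e},{a,f},{b,e},{c,d},{c,e},{d,e},{d,f},{e,f},{a,b,e},{a,e,f},{c,d,e},{d,e,f}} W3={{b},{e},{a,b},{a,e},{b,c},{b,e},{c,e},{d,e},{e,f},{a,b,c},{a,b,e},{a,e,f},{c,d,e},{d,e,f}} W4={{a},{c},{a,b},{a,c},{a,e},{a,f},{b,c},{c,d},{c,e},{a,b,c},{a,b,e},{a,e,f},{c,d,e}} W5={{d},{c,d},{d,e},{d,f},{c,d,e},{d,e,f}} W6={{a},{b},{c},{a,b},{a,c},{a,e},{a,f},{b,c},{b,e},{c,d},{c,e},{a,b,c},{a,b,e},{a,e,f},{c,d,e}}
  W12={{e},{a,e},{b,e},{c,e},{d,e},{e,f},{a,b,e},{a,e,f},{c,d,e},{d,e,f}} W13={{e},{a,e},{b,e},{c,e},{d,e},{e,f},{a,b,e},{a,e,f},{c,d,e},{d,e,f}} W14={{a,e},{c,e},{a,b,e},{a,e,f},{c,d,e}} W15={{d,e},{c,d,e},{d,e,f}} W16={{a,e},{b,e},{c,e},{a,b,e},{a,e,f},{c,d,e}} W23={{e},{a,e},{b,e},{c,e},{d,e},{e,f},{a,b,e},{a,e,f},{c,d,e},{d,e,f}} W24={{a,e},{a,f},{c,d},{c,e},{a,b,e},{a,e,f},{c,d,e}} W25={{d},{c,d},{d,e},{d,f},{c,d,e},{d,e,f}} W26={{a,e},{a,f},{b,e},{c,d},{c,e},{a,b,e},{a,e,f},{c,d,e}} W34={{a,b},{a,e},{b,c},{c,e},{a,b,c},{a,b,e},{a,e,f},{c,d,e}} W35={{d,e},{c,d,e},{d,e,f}} W36={{b},{a,b},{a,e},{b,c},{b,e},{c,e},{a,b,c},{a,b,e},{a,e,f},{c,d,e}} W45={{c,d},{c,d,e}} W46={{a},{c},{a,b},{a,c},{a,e},{a,f},{b,c},{c,d},{c,e},{a,b,c},{a,b,e},{a,e,f},{c,d,e}} W56={{c,d},{c,d,e}}
  W123={{e},{a,e},{b,e},{c,e},{d,e},{e,f},{a,b,e},{a,e,f},{c,d,e},{d,e,f}} W124={{a,e},{c,e},{a,b,e},{a,e,f},{c,d,e}} W125={{d,e},{c,d,e},{d,e,f}} W126={{a,e},{b,e},{c,e},{a,b,e},{a,e,f},{c,d,e}} W134={{a,e},{c,e},{a,b,e},{a,e,f},{c,d,e}} W135={{d,e},{c,d,e},{d,e,f}} W136={{a,e},{b,e},{c,e},{a,b,e},{a,e,f},{c,d,e}} W145={{c,d,e}} W146={{a,e},{c,e},{a,b,e},{a,e,f},{c,d,e}} W156={{c,d,e}} W234={{a,e},{c,e},{a,b,e},{a,e,f},{c,d,e}} W235={{d,e},{c,d,e},{d,e,f}} W236={{a,e},{b,e},{c,e},{a,b,e},{a,e,f},{c,d,e}} W245={{c,d},{c,d,e}} W246={{a,e},{a,f},{c,d},{c,e},{a,b,e},{a,e,f},{c,d,e}} W256={{c,d},{c,d,e}} W345={{c,d,e}} W346={{a,b},{a,e},{b,c},{c,e},{a,b,c},{a,b,e},{a,e,f},{c,d,e}} W356={{c,d,e}} W456={{c,d},{c,d,e}}
  W1234={{a,e},{c,e},{a,b,e},{a,e,f},{c,d,e}} W1235={{d,e},{c,d,e},{d,e,f}} W1236={{a,e},{b,e},{c,e},{a,b,e},{a,e,f},{c,d,e}} W1245={{c,d,e}} W1246={{a,e},{c,e},{a,b,e},{a,e,f},{c,d,e}} W1256={{c,d,e}} W1345={{c,d,e}} W1346={{a,e},{c,e},{a,b,e},{a,e,f},{c,d,e}} W1356={{c,d,e}} W1456={{c,d,e}} W2345={{c,d,e}} W2346={{a,e},{c,e},{a,b,e},{a,e,f},{c,d,e}} W2356={{c,d,e}} W2456={{c,d},{c,d,e}} W3456={{c,d,e}}
  W12345={{c,d,e}} W12346={{a,e},{c,e},{a,b,e},{a,e,f},{c,d,e}} W12356={{c,d,e}} W12456={{c,d,e}} W13456={{c,d,e}} W23456={{c,d,e}}
  W123456={{c,d,e}}
components per intersection:
  W1: {{e},{a,e},{b,e},{c,e},{d,e},{e,f},{a,b,e},{a,e,f},{c,d,e},{d,e,f}}
  W2: {{d},{e},{f},{a,e},{a,f},{b,e},{c,d},{c,e},{d,e},{d,f},{e,f},{a,b,e},{a,e,f},{c,d,e},{d,e,f}}
  W3: {{b},{e},{a,b},{a,e},{b,c},{b,e},{c,e},{d,e},{e,f},{a,b,c},{a,b,e},{a,e,f},{c,d,e},{d,e,f}}
  W4: {{a},{c},{a,b},{a,c},{a,e},{a,f},{b,c},{c,d},{c,e},{a,b,c},{a,b,e},{a,e,f},{c,d,e}}
  W5: {{d},{c,d},{d,e},{d,f},{c,d,e},{d,e,f}}
  W6: {{a},{b},{c},{a,b},{a,c},{a,e},{a,f},{b,c},{b,e},{c,d},{c,e},{a,b,c},{a,b,e},{a,e,f},{c,d,e}}
  W12: {{e},{a,e},{b,e},{c,e},{d,e},{e,f},{a,b,e},{a,e,f},{c,d,e},{d,e,f}}
  W13: {{e},{a,e},{b,e},{c,e},{d,e},{e,f},{a,b,e},{a,e,f},{c,d,e},{d,e,f}}
  W14: {{a,e},{a,b,e},{a,e,f}} {{c,e},{c,d,e}}
  W15: {{d,e},{c,d,e},{d,e,f}}
  W16: {{a,e},{b,e},{a,b,e},{a,e,f}} {{c,e},{c,d,e}}
  W23: {{e},{a,e},{b,e},{c,e},{d,e},{e,f},{a,b,e},{a,e,f},{c,d,e},{d,e,f}}
  W24: {{a,e},{a,f},{a,b,e},{a,e,f}} {{c,d},{c,e},{c,d,e}}
  W25: {{d},{c,d},{d,e},{d,f},{c,d,e},{d,e,f}}
  W26: {{a,e},{a,f},{b,e},{a,b,e},{a,e,f}} {{c,d},{c,e},{c,d,e}}
  W34: {{a,b},{a,e},{b,c},{a,b,c},{a,b,e},{a,e,f}} {{c,e},{c,d,e}}
  W35: {{d,e},{c,d,e},{d,e,f}}
  W36: {{b},{a,b},{a,e},{b,c},{b,e},{a,b,c},{a,b,e},{a,e,f}} {{c,e},{c,d,e}}
  W45: {{c,d},{c,d,e}}
  W46: {{a},{c},{a,b},{a,c},{a,e},{a,f},{b,c},{c,d},{c,e},{a,b,c},{a,b,e},{a,e,f},{c,d,e}}
  W56: {{c,d},{c,d,e}}
  W123: {{e},{a,e},{b,e},{c,e},{d,e},{e,f},{a,b,e},{a,e,f},{c,d,e},{d,e,f}}
  W124: {{a,e},{a,b,e},{a,e,f}} {{c,e},{c,d,e}}
  W125: {{d,e},{c,d,e},{d,e,f}}
  W126: {{a,e},{b,e},{a,b,e},{a,e,f}} {{c,e},{c,d,e}}
  W134: {{a,e},{a,b,e},{a,e,f}} {{c,e},{c,d,e}}
  W135: {{d,e},{c,d,e},{d,e,f}}
  W136: {{a,e},{b,e},{a,b,e},{a,e,f}} {{c,e},{c,d,e}}
  W145: {{c,d,e}}
  W146: {{a,e},{a,b,e},{a,e,f}} {{c,e},{c,d,e}}
  W156: {{c,d,e}}
  W234: {{a,e},{a,b,e},{a,e,f}} {{c,e},{c,d,e}}
  W235: {{d,e},{c,d,e},{d,e,f}}
  W236: {{a,e},{b,e},{a,b,e},{a,e,f}} {{c,e},{c,d,e}}
  W245: {{c,d},{c,d,e}}
  W246: {{a,e},{a,f},{a,b,e},{a,e,f}} {{c,d},{c,e},{c,d,e}}
  W256: {{c,d},{c,d,e}}
  W345: {{c,d,e}}
  W346: {{a,b},{a,e},{b,c},{a,b,c},{a,b,e},{a,e,f}} {{c,e},{c,d,e}}
  W356: {{c,d,e}}
  W456: {{c,d},{c,d,e}}
  W1234: {{a,e},{a,b,e},{a,e,f}} {{c,e},{c,d,e}}
  W1235: {{d,e},{c,d,e},{d,e,f}}
  W1236: {{a,e},{b,e},{a,b,e},{a,e,f}} {{c,e},{c,d,e}}
  W1245: {{c,d,e}}
  W1246: {{a,e},{a,b,e},{a,e,f}} {{c,e},{c,d,e}}
  W1256: {{c,d,e}}
  W1345: {{c,d,e}}
  W1346: {{a,e},{a,b,e},{a,e,f}} {{c,e},{c,d,e}}
  W1356: {{c,d,e}}
  W1456: {{c,d,e}}
  W2345: {{c,d,e}}
  W2346: {{a,e},{a,b,e},{a,e,f}} {{c,e},{c,d,e}}
  W2356: {{c,d,e}}
  W2456: {{c,d},{c,d,e}}
  W3456: {{c,d,e}}
  W12345: {{c,d,e}}
  W12346: {{a,e},{a,b,e},{a,e,f}} {{c,e},{c,d,e}}
  W12356: {{c,d,e}}
  W12456: {{c,d,e}}
  W13456: {{c,d,e}}
  W23456: {{c,d,e}}
  W123456: {{c,d,e}}
C dims 6,21,29,20; δ0: rk 5, SNF 1^5; δ1: rk 15, SNF 1^15; δ2: rk 14, SNF 1^14
Ȟ^0: (6−5)−0=1 ⇒ Z
Ȟ^1: (21−15)−5=1 ⇒ Z
Ȟ^2: (29−14)−15=0 ⇒ 0


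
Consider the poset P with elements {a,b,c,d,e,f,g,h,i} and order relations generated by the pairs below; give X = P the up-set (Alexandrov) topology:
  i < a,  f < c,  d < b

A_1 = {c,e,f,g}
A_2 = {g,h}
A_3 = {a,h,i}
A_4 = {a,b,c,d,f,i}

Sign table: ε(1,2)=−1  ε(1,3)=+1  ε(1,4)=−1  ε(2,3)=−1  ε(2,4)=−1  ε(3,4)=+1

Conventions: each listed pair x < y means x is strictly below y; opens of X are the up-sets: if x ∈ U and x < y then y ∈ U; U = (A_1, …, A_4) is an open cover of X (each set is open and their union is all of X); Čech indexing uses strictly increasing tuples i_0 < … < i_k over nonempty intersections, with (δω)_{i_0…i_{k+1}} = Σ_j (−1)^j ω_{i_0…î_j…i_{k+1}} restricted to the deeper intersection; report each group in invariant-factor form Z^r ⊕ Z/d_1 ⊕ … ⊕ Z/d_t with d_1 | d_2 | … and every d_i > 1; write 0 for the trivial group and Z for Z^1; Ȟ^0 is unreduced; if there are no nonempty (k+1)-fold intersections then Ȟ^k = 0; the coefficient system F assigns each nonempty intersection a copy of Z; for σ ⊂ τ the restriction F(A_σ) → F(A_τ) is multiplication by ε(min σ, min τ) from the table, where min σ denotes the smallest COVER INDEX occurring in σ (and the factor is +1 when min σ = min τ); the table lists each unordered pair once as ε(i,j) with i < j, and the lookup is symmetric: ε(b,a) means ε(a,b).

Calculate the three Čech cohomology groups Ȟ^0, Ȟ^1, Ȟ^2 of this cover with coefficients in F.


nonempty overlaps:
  A12={g} A14={c,f} A23={h} A34={a,i}
C dims 4,4; δ0: rk 4, SNF 1^3·2
degree 0: 4−4−0 = 0 → Ȟ^0 ≅ 0
degree 1: 4−0−4 = 0 plus torsion [2] → Ȟ^1 ≅ Z/2
degree 2: 0−0−0 = 0 → Ȟ^2 ≅ 0

Ȟ^0 = 0, Ȟ^1 = Z/2 and Ȟ^2 = 0


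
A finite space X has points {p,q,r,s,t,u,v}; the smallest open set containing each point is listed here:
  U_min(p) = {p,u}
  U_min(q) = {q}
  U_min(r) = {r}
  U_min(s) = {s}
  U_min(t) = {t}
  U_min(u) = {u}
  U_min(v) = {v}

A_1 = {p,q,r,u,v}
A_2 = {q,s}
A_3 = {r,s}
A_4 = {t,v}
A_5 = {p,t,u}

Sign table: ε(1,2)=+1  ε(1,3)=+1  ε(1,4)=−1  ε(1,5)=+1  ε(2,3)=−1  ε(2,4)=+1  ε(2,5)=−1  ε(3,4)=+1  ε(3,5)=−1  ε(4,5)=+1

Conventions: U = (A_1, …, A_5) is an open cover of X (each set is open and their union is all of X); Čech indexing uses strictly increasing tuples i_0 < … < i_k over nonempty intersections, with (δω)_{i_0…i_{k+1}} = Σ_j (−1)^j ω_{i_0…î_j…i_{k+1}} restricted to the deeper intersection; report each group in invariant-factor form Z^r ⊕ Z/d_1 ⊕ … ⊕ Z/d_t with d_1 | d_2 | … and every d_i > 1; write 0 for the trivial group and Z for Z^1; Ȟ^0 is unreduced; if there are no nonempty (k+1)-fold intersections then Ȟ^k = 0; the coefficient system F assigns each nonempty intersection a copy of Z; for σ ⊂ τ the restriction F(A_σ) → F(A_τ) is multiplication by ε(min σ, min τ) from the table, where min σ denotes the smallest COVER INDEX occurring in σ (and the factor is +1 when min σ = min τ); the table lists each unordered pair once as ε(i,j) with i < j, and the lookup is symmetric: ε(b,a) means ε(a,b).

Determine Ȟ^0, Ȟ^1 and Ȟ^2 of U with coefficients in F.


Ȟ^0(U;F) ≅ 0, Ȟ^1(U;F) ≅ Z ⊕ Z/2, Ȟ^2(U;F) ≅ 0

nonempty intersections:
  A12={q} A13={r} A14={v} A15={p,u} A23={s} A45={t}
C dims 5,6; δ0: rk 5, SNF 1^4·2
Ȟ^0: (5−5)−0=0 ⇒ 0
Ȟ^1: (6−0)−5=1 plus torsion [2] ⇒ Z ⊕ Z/2
Ȟ^2: (0−0)−0=0 ⇒ 0


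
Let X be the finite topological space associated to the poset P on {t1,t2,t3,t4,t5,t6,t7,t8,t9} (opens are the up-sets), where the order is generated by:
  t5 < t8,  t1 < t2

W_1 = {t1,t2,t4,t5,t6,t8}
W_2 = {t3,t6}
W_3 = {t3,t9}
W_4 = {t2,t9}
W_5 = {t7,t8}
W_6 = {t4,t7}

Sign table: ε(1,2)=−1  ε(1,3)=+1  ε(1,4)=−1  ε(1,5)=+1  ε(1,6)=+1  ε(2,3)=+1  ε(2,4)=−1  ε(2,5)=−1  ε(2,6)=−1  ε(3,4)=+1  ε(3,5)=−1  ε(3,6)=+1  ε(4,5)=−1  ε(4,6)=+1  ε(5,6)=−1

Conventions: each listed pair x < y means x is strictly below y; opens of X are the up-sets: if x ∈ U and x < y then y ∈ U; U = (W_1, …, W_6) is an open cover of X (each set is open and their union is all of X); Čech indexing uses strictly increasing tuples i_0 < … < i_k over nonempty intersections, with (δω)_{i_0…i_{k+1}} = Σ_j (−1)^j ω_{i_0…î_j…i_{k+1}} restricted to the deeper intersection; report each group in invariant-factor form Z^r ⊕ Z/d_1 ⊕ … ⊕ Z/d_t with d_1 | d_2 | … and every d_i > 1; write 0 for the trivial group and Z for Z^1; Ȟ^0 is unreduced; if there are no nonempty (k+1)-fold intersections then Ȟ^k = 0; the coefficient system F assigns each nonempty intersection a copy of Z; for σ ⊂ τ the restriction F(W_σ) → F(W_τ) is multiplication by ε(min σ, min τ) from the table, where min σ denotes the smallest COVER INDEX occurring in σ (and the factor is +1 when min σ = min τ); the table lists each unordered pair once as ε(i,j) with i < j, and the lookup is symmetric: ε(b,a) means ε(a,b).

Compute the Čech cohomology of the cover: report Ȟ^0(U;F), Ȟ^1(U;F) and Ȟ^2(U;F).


Ȟ^0(U;F) ≅ 0, Ȟ^1(U;F) ≅ Z ⊕ Z/2, Ȟ^2(U;F) ≅ 0

nerve simplices:
  W12={t6} W14={t2} W15={t8} W16={t4} W23={t3} W34={t9} W56={t7}
C dims 6,7; δ0: rk 6, SNF 1^5·2
degree 0: 6−6−0 = 0 → Ȟ^0 ≅ 0
degree 1: 7−0−6 = 1 plus torsion [2] → Ȟ^1 ≅ Z ⊕ Z/2
degree 2: 0−0−0 = 0 → Ȟ^2 ≅ 0


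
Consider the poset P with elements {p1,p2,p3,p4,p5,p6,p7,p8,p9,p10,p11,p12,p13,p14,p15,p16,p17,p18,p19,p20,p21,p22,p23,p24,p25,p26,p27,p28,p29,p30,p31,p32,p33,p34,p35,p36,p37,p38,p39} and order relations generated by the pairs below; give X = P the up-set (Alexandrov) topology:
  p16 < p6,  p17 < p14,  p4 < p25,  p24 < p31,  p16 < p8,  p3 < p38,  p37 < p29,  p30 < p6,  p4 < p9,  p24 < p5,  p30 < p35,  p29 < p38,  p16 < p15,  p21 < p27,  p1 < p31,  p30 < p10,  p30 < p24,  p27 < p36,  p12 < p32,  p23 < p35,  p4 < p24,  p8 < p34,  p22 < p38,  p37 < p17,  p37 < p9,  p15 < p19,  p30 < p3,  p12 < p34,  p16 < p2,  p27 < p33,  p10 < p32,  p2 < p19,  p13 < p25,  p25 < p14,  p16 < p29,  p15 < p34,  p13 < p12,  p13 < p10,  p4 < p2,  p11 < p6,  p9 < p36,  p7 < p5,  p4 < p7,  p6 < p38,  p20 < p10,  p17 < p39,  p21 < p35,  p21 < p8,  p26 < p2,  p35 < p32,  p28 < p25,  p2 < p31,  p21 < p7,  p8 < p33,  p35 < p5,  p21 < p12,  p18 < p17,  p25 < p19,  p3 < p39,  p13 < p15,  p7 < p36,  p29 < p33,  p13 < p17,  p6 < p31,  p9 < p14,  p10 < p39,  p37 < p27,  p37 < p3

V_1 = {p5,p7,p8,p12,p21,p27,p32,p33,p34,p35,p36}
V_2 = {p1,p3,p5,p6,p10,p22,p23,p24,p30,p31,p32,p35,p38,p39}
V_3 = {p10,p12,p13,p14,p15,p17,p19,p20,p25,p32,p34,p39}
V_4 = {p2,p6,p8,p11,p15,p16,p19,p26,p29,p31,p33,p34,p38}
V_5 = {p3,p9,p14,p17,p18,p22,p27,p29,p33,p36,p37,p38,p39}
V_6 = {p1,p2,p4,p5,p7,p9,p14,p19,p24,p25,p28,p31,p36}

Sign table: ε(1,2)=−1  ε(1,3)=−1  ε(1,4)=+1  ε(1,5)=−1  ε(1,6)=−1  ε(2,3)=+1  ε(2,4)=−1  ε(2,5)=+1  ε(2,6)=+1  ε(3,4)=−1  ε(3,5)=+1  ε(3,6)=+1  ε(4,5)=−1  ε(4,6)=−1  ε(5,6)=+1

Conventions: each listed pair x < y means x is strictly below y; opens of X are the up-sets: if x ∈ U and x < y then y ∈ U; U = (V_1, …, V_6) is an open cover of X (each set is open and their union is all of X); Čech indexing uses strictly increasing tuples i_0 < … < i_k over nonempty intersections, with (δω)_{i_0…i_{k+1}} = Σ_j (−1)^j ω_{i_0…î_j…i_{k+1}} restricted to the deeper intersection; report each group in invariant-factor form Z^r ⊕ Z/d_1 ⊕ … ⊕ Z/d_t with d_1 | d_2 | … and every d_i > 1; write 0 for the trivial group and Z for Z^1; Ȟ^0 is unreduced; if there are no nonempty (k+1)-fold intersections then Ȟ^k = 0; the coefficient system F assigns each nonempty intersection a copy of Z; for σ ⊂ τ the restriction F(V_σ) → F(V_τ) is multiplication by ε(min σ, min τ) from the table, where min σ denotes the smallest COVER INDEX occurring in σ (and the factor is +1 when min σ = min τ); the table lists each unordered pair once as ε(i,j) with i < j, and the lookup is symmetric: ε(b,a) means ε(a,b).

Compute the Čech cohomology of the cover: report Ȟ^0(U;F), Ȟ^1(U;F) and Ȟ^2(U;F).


Ȟ^0 ≅ Z; Ȟ^1 ≅ 0; Ȟ^2 ≅ Z/2

cover nerve:
  V12={p5,p32,p35} V13={p12,p32,p34} V14={p8,p33,p34} V15={p27,p33,p36} V16={p5,p7,p36} V23={p10,p32,p39} V24={p6,p31,p38} V25={p3,p22,p38,p39} V26={p1,p5,p24,p31} V34={p15,p19,p34} V35={p14,p17,p39} V36={p14,p19,p25} V45={p29,p33,p38} V46={p2,p19,p31} V56={p9,p14,p36}
  V123={p32} V126={p5} V134={p34} V145={p33} V156={p36} V235={p39} V245={p38} V246={p31} V346={p19} V356={p14}
C dims 6,15,10; δ0: rk 5, SNF 1^5; δ1: rk 10, SNF 1^9·2
Ȟ^0: (6−5)−0=1 ⇒ Z
Ȟ^1: (15−10)−5=0 ⇒ 0
Ȟ^2: (10−0)−10=0 plus torsion [2] ⇒ Z/2


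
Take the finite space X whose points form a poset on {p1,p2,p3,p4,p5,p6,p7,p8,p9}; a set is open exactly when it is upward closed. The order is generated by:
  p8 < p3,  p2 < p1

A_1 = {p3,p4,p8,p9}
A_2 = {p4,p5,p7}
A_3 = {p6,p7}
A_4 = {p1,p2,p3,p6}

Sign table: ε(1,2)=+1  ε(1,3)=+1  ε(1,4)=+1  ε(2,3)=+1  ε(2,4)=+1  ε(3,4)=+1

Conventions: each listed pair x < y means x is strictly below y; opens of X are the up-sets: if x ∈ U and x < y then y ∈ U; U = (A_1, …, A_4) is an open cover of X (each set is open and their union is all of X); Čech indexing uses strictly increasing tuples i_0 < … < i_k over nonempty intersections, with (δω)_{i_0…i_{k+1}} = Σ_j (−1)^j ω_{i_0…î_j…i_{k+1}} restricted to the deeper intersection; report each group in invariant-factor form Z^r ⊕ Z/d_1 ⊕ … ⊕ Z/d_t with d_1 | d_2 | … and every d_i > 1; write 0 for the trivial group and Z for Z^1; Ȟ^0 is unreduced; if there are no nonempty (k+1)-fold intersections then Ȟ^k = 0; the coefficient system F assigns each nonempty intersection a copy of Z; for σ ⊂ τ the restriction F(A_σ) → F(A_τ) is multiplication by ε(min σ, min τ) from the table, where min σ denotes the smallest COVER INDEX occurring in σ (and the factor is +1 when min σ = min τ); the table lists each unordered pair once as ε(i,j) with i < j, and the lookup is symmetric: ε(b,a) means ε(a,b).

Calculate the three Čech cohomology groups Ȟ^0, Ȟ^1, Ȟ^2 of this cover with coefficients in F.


Ȟ^0 = Z; Ȟ^1 = Z; Ȟ^2 = 0

nonempty intersections:
  A12={p4} A14={p3} A23={p7} A34={p6}
C dims 4,4; δ0: rk 3, SNF 1^3
Ȟ^0: (4−3)−0=1 ⇒ Z
Ȟ^1: (4−0)−3=1 ⇒ Z
Ȟ^2: (0−0)−0=0 ⇒ 0
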